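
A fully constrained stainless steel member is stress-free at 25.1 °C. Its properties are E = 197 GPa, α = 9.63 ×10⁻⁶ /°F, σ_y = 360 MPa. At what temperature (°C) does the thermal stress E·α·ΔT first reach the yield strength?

131 °C

α = 9.63×10⁻⁶/°F × 9/5 = 17.3×10⁻⁶/K.
E·α·ΔT = 360.0 MPa ⇒ ΔT = 360.0 / (197.0×10³ × 17.3×10⁻⁶) = 105.4 K.
T = 25.1 + 105.4 = 130.5 °C.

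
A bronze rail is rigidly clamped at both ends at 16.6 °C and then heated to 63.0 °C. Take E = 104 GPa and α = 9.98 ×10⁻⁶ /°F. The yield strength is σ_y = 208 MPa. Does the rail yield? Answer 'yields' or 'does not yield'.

does not yield

α = 9.98×10⁻⁶/°F × 9/5 = 18.0×10⁻⁶/K.
ΔT = 46.40 K. Constrained thermal stress σ = E·α·ΔT = 104.0×10³ MPa × 18.0×10⁻⁶ × 46.40 = 86.7 MPa (compressive).
Compare to σ_y = 208 MPa: σ < σ_y, so it does not yield.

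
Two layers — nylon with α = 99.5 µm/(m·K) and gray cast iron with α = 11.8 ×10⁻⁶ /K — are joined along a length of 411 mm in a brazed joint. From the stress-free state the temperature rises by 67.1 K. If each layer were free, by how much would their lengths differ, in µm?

2420 µm

Δα = |99.5 − 11.8|×10⁻⁶/K = 87.7×10⁻⁶/K.
ΔL_mismatch = Δα·L·ΔT = 87.7×10⁻⁶ × 411.0 mm × 67.1 K = 2420 µm.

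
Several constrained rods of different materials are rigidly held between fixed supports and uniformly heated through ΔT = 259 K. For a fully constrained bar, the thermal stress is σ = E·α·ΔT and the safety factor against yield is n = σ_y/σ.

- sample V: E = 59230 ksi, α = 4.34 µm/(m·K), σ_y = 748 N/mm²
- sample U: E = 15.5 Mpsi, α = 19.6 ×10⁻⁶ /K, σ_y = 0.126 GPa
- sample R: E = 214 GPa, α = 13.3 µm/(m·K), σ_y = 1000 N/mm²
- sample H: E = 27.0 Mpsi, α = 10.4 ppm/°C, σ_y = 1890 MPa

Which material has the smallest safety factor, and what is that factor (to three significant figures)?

sample U, n = 0.232

Per material, after unit conversion:
  sample V: E = 408.4, α = 4.34, σ_y = 748.0 → σ = 459 MPa, n = 1.63
  sample U: E = 106.9, α = 19.6, σ_y = 126.0 → σ = 543 MPa, n = 0.232
  sample R: E = 214.0, α = 13.3, σ_y = 1000 → σ = 737 MPa, n = 1.36
  sample H: E = 186.2, α = 10.4, σ_y = 1890 → σ = 501 MPa, n = 3.77
Sample U has the lowest safety factor, n = 0.232.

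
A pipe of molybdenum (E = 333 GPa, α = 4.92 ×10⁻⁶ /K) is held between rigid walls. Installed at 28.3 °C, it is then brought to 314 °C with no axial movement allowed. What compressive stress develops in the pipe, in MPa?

ΔT = 285.7 K. Constrained thermal stress σ = E·α·ΔT = 333.0×10³ MPa × 4.92×10⁻⁶ × 285.7 = 468 MPa (compressive).

468 MPa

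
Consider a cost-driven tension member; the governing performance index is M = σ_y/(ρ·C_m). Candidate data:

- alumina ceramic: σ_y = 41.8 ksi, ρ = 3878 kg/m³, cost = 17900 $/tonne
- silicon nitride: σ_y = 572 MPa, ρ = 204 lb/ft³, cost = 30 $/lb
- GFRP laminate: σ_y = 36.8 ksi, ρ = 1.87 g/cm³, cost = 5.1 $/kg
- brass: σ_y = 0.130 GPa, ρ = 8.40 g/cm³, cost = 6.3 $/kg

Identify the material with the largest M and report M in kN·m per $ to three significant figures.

GFRP laminate, M = 26.6 kN·m per $

Convert each candidate to consistent units, then evaluate M:
  alumina ceramic: σ_y = 288.2 MPa, ρ = 3878 kg/m³, cost = 17.90 $/kg
  silicon nitride: σ_y = 572.0 MPa, ρ = 3268 kg/m³, cost = 66.14 $/kg
  GFRP laminate: σ_y = 253.7 MPa, ρ = 1870 kg/m³, cost = 5.100 $/kg
  brass: σ_y = 130.0 MPa, ρ = 8400 kg/m³, cost = 6.300 $/kg
  GFRP laminate: M = 26.6 kN·m per $
  alumina ceramic: M = 4.15 kN·m per $
  silicon nitride: M = 2.65 kN·m per $
  brass: M = 2.46 kN·m per $
The maximum is for GFRP laminate.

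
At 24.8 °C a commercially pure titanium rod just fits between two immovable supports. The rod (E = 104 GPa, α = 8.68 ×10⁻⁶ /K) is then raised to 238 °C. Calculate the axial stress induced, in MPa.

ΔT = 213.2 K. Constrained thermal stress σ = E·α·ΔT = 104.0×10³ MPa × 8.68×10⁻⁶ × 213.2 = 192 MPa (compressive).

192 MPa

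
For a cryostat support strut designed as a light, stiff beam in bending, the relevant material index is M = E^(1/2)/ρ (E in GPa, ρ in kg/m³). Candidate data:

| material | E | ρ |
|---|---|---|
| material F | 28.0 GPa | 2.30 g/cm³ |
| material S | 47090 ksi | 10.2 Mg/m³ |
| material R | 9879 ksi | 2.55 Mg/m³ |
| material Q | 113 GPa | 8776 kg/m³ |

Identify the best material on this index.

In SI units:
  material F: E = 28.00 GPa, ρ = 2300 kg/m³
  material S: E = 324.7 GPa, ρ = 10200 kg/m³
  material R: E = 68.11 GPa, ρ = 2550 kg/m³
  material Q: E = 113.0 GPa, ρ = 8776 kg/m³
  material R: M = 3.24×10⁻³
  material F: M = 2.30×10⁻³
  material S: M = 1.77×10⁻³
  material Q: M = 1.21×10⁻³
Material R has the largest M.

material R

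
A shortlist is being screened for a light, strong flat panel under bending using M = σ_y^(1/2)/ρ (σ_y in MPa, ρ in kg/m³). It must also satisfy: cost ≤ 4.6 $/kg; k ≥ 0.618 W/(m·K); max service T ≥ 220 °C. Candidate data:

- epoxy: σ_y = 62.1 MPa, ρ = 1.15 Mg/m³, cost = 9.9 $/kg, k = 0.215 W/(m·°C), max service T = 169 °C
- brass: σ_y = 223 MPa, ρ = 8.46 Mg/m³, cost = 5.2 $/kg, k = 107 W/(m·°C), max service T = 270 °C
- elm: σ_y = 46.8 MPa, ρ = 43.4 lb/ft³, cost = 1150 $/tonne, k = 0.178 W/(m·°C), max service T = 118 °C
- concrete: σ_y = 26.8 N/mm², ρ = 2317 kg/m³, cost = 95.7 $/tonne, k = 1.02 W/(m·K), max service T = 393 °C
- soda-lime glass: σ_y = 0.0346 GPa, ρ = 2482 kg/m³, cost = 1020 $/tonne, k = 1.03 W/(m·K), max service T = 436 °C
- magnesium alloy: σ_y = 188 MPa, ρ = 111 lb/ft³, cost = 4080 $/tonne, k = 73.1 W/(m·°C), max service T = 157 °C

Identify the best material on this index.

Screen on constraints: cost ≤ 4.6 $/kg; k ≥ 0.618 W/(m·K); max service T ≥ 220 °C. Survivors: concrete, soda-lime glass.
Putting every candidate on a common basis:
  concrete: σ_y = 26.80 MPa, ρ = 2317 kg/m³
  soda-lime glass: σ_y = 34.60 MPa, ρ = 2482 kg/m³
  soda-lime glass: M = 2.37×10⁻³
  concrete: M = 2.23×10⁻³
Highest index: soda-lime glass.

soda-lime glass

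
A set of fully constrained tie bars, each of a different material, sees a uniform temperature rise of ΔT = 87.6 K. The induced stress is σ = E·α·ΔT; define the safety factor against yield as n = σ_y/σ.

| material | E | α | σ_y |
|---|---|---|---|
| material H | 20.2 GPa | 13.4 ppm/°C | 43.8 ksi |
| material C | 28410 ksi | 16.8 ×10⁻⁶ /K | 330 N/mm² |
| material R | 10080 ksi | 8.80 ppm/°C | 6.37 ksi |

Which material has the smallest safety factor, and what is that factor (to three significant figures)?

material R, n = 0.820

Per material, after unit conversion:
  material H: E = 20.20, α = 13.4, σ_y = 302.0 → σ = 23.7 MPa, n = 12.7
  material C: E = 195.9, α = 16.8, σ_y = 330.0 → σ = 288 MPa, n = 1.14
  material R: E = 69.50, α = 8.80, σ_y = 43.92 → σ = 53.6 MPa, n = 0.820
The minimum is material R at n = 0.820.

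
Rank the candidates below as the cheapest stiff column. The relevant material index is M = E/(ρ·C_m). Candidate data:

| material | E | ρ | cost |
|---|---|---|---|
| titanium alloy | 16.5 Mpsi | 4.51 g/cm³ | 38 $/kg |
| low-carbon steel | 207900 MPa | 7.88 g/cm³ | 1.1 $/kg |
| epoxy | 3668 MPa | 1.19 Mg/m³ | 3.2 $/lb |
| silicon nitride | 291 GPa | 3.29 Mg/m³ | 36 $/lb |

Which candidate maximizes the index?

low-carbon steel

After converting to SI:
  titanium alloy: E = 113.8 GPa, ρ = 4510 kg/m³, cost = 38.00 $/kg
  low-carbon steel: E = 207.9 GPa, ρ = 7880 kg/m³, cost = 1.100 $/kg
  epoxy: E = 3.668 GPa, ρ = 1190 kg/m³, cost = 7.055 $/kg
  silicon nitride: E = 291.0 GPa, ρ = 3290 kg/m³, cost = 79.37 $/kg
  low-carbon steel: M = 24.0 MN·m per $
  silicon nitride: M = 1.11 MN·m per $
  titanium alloy: M = 0.664 MN·m per $
  epoxy: M = 0.437 MN·m per $
The maximum is for low-carbon steel.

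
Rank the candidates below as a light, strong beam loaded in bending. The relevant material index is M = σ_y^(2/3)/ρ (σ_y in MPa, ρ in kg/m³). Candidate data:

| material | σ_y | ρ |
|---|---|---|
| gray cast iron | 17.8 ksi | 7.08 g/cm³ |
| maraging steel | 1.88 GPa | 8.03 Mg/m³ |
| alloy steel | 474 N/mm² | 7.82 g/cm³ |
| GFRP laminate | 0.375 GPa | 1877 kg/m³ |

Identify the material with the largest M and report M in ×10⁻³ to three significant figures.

In SI units:
  gray cast iron: σ_y = 122.7 MPa, ρ = 7080 kg/m³
  maraging steel: σ_y = 1880 MPa, ρ = 8030 kg/m³
  alloy steel: σ_y = 474.0 MPa, ρ = 7820 kg/m³
  GFRP laminate: σ_y = 375.0 MPa, ρ = 1877 kg/m³
  GFRP laminate: M = 27.7×10⁻³
  maraging steel: M = 19.0×10⁻³
  alloy steel: M = 7.77×10⁻³
  gray cast iron: M = 3.49×10⁻³
The maximum is for GFRP laminate.

GFRP laminate, M = 27.7×10⁻³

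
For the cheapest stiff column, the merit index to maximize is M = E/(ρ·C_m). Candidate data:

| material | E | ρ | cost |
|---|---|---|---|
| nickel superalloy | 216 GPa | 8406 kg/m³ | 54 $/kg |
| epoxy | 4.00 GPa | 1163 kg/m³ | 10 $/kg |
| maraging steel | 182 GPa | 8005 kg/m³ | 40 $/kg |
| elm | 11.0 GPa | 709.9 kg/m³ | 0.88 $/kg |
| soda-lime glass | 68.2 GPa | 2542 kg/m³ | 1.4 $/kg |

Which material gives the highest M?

Evaluate M for each candidate:
  soda-lime glass: M = 19.2 MN·m per $
  elm: M = 17.6 MN·m per $
  maraging steel: M = 0.568 MN·m per $
  nickel superalloy: M = 0.476 MN·m per $
  epoxy: M = 0.344 MN·m per $
Highest index: soda-lime glass.

soda-lime glass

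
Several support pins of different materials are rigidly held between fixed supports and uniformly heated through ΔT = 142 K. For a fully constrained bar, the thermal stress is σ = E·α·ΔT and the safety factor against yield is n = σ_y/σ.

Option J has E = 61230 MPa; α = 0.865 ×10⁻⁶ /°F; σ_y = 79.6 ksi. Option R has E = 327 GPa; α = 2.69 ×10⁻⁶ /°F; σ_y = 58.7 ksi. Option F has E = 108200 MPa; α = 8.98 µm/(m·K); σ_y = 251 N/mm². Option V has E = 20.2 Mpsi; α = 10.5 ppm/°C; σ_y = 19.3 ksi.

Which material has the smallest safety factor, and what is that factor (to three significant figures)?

Converting E to GPa, α to ×10⁻⁶/K, σ_y to MPa, then σ and n for each:
  option J: E = 61.23, α = 1.56, σ_y = 548.8 → σ = 13.5 MPa, n = 40.5
  option R: E = 327.0, α = 4.84, σ_y = 404.7 → σ = 225 MPa, n = 1.80
  option F: E = 108.2, α = 8.98, σ_y = 251.0 → σ = 138 MPa, n = 1.82
  option V: E = 139.3, α = 10.5, σ_y = 133.1 → σ = 208 MPa, n = 0.641
Option V has the lowest safety factor, n = 0.641.

option V, n = 0.641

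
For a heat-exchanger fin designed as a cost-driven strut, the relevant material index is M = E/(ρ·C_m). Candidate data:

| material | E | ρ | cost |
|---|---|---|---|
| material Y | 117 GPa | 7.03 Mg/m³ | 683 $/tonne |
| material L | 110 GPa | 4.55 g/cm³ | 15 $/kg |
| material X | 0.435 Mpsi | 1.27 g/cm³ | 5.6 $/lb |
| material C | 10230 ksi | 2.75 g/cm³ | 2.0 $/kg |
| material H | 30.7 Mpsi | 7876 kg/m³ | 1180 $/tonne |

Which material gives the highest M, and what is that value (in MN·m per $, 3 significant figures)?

material Y, M = 24.4 MN·m per $

Putting every candidate on a common basis:
  material Y: E = 117.0 GPa, ρ = 7030 kg/m³, cost = 0.6830 $/kg
  material L: E = 110.0 GPa, ρ = 4550 kg/m³, cost = 15.00 $/kg
  material X: E = 2.999 GPa, ρ = 1270 kg/m³, cost = 12.35 $/kg
  material C: E = 70.53 GPa, ρ = 2750 kg/m³, cost = 2.000 $/kg
  material H: E = 211.7 GPa, ρ = 7876 kg/m³, cost = 1.180 $/kg
  material Y: M = 24.4 MN·m per $
  material H: M = 22.8 MN·m per $
  material C: M = 12.8 MN·m per $
  material L: M = 1.61 MN·m per $
  material X: M = 0.191 MN·m per $
Highest index: material Y.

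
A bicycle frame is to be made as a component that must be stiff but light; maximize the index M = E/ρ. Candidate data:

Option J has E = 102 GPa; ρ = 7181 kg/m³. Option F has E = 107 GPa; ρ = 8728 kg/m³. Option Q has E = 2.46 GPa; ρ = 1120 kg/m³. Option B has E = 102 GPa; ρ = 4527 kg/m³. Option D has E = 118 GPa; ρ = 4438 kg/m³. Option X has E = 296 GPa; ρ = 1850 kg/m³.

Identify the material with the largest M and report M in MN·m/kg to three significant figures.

Per-candidate index values:
  option X: M = 160 MN·m/kg
  option D: M = 26.6 MN·m/kg
  option B: M = 22.5 MN·m/kg
  option J: M = 14.2 MN·m/kg
  option F: M = 12.3 MN·m/kg
  option Q: M = 2.20 MN·m/kg
The maximum is for option X.

option X, M = 160 MN·m/kg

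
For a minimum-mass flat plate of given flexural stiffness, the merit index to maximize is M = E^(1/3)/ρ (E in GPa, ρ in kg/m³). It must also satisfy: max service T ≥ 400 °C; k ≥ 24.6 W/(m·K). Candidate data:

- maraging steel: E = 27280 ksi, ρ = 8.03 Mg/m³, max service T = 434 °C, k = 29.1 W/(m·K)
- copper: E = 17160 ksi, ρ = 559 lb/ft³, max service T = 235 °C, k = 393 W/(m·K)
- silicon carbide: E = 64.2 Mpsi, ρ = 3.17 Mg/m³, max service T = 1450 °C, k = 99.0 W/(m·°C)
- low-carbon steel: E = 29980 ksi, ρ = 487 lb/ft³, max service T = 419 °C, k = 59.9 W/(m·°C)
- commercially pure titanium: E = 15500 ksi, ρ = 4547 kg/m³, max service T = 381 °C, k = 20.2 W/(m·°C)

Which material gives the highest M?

Screen on constraints: max service T ≥ 400 °C; k ≥ 24.6 W/(m·K). Survivors: maraging steel, silicon carbide, low-carbon steel.
Normalizing units and computing the index:
  maraging steel: E = 188.1 GPa, ρ = 8030 kg/m³
  silicon carbide: E = 442.6 GPa, ρ = 3170 kg/m³
  low-carbon steel: E = 206.7 GPa, ρ = 7801 kg/m³
  silicon carbide: M = 2.40×10⁻³
  low-carbon steel: M = 0.758×10⁻³
  maraging steel: M = 0.714×10⁻³
Highest index: silicon carbide.

silicon carbide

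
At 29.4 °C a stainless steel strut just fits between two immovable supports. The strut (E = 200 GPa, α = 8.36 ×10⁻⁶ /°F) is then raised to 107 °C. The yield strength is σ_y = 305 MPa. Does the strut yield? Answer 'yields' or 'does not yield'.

α = 8.36×10⁻⁶/°F × 9/5 = 15.0×10⁻⁶/K.
ΔT = 77.60 K. Constrained thermal stress σ = E·α·ΔT = 200.0×10³ MPa × 15.0×10⁻⁶ × 77.60 = 234 MPa (compressive).
Compare to σ_y = 305 MPa: σ < σ_y, so it does not yield.

does not yield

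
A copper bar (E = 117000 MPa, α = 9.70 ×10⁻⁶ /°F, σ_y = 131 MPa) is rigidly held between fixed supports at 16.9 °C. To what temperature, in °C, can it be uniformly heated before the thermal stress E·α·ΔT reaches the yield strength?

81.0 °C

E = 117000 MPa = 117.0 GPa.
α = 9.70×10⁻⁶/°F × 9/5 = 17.5×10⁻⁶/K.
E·α·ΔT = 131.0 MPa ⇒ ΔT = 131.0 / (117.0×10³ × 17.5×10⁻⁶) = 64.13 K.
T = 16.9 + 64.13 = 81.03 °C.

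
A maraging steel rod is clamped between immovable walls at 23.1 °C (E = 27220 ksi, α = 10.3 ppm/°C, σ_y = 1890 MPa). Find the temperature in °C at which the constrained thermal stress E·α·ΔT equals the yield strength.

1000 °C

E = 27220 ksi = 187.7 GPa.
E·α·ΔT = 1890 MPa ⇒ ΔT = 1890 / (187.7×10³ × 10.3×10⁻⁶) = 977.7 K.
T = 23.1 + 977.7 = 1001 °C.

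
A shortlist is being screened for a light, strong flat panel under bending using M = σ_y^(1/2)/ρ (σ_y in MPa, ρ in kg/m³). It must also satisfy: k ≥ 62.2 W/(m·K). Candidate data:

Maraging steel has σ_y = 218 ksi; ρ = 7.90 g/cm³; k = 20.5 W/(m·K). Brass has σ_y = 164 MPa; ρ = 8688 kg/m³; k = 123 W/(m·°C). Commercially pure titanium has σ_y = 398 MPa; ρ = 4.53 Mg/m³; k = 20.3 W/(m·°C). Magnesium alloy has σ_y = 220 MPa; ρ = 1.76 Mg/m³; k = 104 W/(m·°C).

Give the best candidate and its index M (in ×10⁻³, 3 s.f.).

magnesium alloy, M = 8.43×10⁻³

Screen on constraints: k ≥ 62.2 W/(m·K). Survivors: brass, magnesium alloy.
Convert each candidate to consistent units, then evaluate M:
  brass: σ_y = 164.0 MPa, ρ = 8688 kg/m³
  magnesium alloy: σ_y = 220.0 MPa, ρ = 1760 kg/m³
  magnesium alloy: M = 8.43×10⁻³
  brass: M = 1.47×10⁻³
Magnesium alloy has the largest M.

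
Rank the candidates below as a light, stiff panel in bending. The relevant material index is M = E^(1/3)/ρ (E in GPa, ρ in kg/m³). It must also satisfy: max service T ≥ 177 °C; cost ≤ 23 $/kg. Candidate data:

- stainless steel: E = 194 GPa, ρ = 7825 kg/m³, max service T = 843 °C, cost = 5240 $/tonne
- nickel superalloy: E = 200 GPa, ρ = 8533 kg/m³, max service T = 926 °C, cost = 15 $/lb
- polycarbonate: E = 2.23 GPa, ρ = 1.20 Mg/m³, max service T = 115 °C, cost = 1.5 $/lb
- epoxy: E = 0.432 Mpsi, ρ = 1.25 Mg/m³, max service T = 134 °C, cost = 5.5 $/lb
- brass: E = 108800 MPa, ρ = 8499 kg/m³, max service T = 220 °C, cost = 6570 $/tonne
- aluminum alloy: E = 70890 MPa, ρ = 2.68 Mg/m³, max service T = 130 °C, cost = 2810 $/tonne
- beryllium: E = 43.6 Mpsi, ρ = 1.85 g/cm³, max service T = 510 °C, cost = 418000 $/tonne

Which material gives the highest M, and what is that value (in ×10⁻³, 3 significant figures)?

Screen on constraints: max service T ≥ 177 °C; cost ≤ 23 $/kg. Survivors: stainless steel, brass.
After converting to SI:
  stainless steel: E = 194.0 GPa, ρ = 7825 kg/m³
  brass: E = 108.8 GPa, ρ = 8499 kg/m³
  stainless steel: M = 0.740×10⁻³
  brass: M = 0.562×10⁻³
Stainless steel ranks first.

stainless steel, M = 0.740×10⁻³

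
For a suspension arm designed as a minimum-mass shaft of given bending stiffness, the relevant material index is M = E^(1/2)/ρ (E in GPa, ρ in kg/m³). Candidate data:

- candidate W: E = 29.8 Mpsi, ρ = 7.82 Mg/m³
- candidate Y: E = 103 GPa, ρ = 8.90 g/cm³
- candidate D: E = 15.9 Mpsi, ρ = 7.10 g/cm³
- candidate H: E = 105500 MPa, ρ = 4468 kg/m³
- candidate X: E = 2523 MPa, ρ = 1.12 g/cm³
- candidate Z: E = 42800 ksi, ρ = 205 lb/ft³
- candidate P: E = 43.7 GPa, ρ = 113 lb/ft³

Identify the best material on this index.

candidate Z

Convert each candidate to consistent units, then evaluate M:
  candidate W: E = 205.5 GPa, ρ = 7820 kg/m³
  candidate Y: E = 103.0 GPa, ρ = 8900 kg/m³
  candidate D: E = 109.6 GPa, ρ = 7100 kg/m³
  candidate H: E = 105.5 GPa, ρ = 4468 kg/m³
  candidate X: E = 2.523 GPa, ρ = 1120 kg/m³
  candidate Z: E = 295.1 GPa, ρ = 3284 kg/m³
  candidate P: E = 43.70 GPa, ρ = 1810 kg/m³
  candidate Z: M = 5.23×10⁻³
  candidate P: M = 3.65×10⁻³
  candidate H: M = 2.30×10⁻³
  candidate W: M = 1.83×10⁻³
  candidate D: M = 1.47×10⁻³
  candidate X: M = 1.42×10⁻³
  candidate Y: M = 1.14×10⁻³
Candidate Z has the largest M.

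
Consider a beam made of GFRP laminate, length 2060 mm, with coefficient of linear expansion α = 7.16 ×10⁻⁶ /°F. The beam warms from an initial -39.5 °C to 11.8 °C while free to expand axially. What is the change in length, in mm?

1.36 mm

Convert α: 7.16×10⁻⁶/°F × (9/5) = 12.9×10⁻⁶/K.
ΔT = 11.8 − (-39.5) = 51.30 K.
ΔL = α·L₀·ΔT = 12.9×10⁻⁶ × 2060 mm × 51.30 K = 1.36 mm.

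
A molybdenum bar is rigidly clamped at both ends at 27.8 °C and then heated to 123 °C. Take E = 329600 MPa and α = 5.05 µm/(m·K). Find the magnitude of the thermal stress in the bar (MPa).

158 MPa

E = 329600 MPa = 329.6 GPa.
ΔT = 95.20 K. Constrained thermal stress σ = E·α·ΔT = 329.6×10³ MPa × 5.05×10⁻⁶ × 95.20 = 158 MPa (compressive).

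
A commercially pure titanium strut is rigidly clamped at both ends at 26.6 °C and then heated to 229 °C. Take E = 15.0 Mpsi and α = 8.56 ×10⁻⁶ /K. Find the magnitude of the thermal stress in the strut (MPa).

E = 15.0 Mpsi = 103.4 GPa.
ΔT = 202.4 K. Constrained thermal stress σ = E·α·ΔT = 103.4×10³ MPa × 8.56×10⁻⁶ × 202.4 = 179 MPa (compressive).

179 MPa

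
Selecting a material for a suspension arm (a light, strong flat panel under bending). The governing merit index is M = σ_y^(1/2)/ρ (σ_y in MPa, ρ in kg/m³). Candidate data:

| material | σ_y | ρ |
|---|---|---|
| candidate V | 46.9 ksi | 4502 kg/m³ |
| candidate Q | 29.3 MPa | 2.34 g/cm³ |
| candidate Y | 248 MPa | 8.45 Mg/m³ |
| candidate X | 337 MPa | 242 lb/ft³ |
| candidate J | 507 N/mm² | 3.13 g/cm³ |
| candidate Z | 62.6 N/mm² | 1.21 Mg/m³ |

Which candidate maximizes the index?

candidate J

Putting every candidate on a common basis:
  candidate V: σ_y = 323.4 MPa, ρ = 4502 kg/m³
  candidate Q: σ_y = 29.30 MPa, ρ = 2340 kg/m³
  candidate Y: σ_y = 248.0 MPa, ρ = 8450 kg/m³
  candidate X: σ_y = 337.0 MPa, ρ = 3876 kg/m³
  candidate J: σ_y = 507.0 MPa, ρ = 3130 kg/m³
  candidate Z: σ_y = 62.60 MPa, ρ = 1210 kg/m³
  candidate J: M = 7.19×10⁻³
  candidate Z: M = 6.54×10⁻³
  candidate X: M = 4.74×10⁻³
  candidate V: M = 3.99×10⁻³
  candidate Q: M = 2.31×10⁻³
  candidate Y: M = 1.86×10⁻³
Highest index: candidate J.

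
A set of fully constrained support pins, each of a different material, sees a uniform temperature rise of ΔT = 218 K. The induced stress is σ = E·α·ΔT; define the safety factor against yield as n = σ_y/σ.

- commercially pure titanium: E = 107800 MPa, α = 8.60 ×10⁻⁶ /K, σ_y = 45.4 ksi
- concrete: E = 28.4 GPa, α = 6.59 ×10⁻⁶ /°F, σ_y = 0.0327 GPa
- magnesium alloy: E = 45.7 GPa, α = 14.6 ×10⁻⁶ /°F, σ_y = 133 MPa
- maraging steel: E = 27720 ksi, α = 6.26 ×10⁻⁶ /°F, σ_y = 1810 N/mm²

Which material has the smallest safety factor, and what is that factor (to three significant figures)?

With everything in SI (GPa, ×10⁻⁶/K, MPa):
  commercially pure titanium: E = 107.8, α = 8.60, σ_y = 313.0 → σ = 202 MPa, n = 1.55
  concrete: E = 28.40, α = 11.9, σ_y = 32.70 → σ = 73.4 MPa, n = 0.445
  magnesium alloy: E = 45.70, α = 26.3, σ_y = 133.0 → σ = 262 MPa, n = 0.508
  maraging steel: E = 191.1, α = 11.3, σ_y = 1810 → σ = 469 MPa, n = 3.86
Concrete has the lowest safety factor, n = 0.445.

concrete, n = 0.445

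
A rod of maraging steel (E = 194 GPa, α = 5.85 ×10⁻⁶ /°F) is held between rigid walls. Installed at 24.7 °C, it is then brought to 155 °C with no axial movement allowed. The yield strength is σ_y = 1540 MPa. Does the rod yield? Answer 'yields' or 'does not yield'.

α = 5.85×10⁻⁶/°F × 9/5 = 10.5×10⁻⁶/K.
ΔT = 130.3 K. Constrained thermal stress σ = E·α·ΔT = 194.0×10³ MPa × 10.5×10⁻⁶ × 130.3 = 266 MPa (compressive).
Compare to σ_y = 1540 MPa: σ < σ_y, so it does not yield.

does not yield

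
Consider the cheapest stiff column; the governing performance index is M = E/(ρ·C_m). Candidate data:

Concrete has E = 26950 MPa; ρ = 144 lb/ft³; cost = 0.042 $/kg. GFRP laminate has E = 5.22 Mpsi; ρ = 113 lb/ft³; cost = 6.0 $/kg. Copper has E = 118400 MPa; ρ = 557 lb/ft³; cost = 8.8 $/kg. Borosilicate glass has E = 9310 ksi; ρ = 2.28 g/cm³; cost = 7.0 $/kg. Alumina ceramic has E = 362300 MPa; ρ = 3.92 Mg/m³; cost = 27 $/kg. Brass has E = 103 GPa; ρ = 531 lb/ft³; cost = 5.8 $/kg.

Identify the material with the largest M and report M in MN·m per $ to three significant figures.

concrete, M = 278 MN·m per $

In SI units:
  concrete: E = 26.95 GPa, ρ = 2307 kg/m³, cost = 0.04200 $/kg
  GFRP laminate: E = 35.99 GPa, ρ = 1810 kg/m³, cost = 6.000 $/kg
  copper: E = 118.4 GPa, ρ = 8922 kg/m³, cost = 8.800 $/kg
  borosilicate glass: E = 64.19 GPa, ρ = 2280 kg/m³, cost = 7.000 $/kg
  alumina ceramic: E = 362.3 GPa, ρ = 3920 kg/m³, cost = 27.00 $/kg
  brass: E = 103.0 GPa, ρ = 8506 kg/m³, cost = 5.800 $/kg
  concrete: M = 278 MN·m per $
  borosilicate glass: M = 4.02 MN·m per $
  alumina ceramic: M = 3.42 MN·m per $
  GFRP laminate: M = 3.31 MN·m per $
  brass: M = 2.09 MN·m per $
  copper: M = 1.51 MN·m per $
Concrete ranks first.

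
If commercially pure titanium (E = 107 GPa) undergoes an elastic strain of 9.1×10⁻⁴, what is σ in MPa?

σ = E·ε = 107000 MPa × 9.1×10⁻⁴ = 97.4 MPa.

97.4 MPa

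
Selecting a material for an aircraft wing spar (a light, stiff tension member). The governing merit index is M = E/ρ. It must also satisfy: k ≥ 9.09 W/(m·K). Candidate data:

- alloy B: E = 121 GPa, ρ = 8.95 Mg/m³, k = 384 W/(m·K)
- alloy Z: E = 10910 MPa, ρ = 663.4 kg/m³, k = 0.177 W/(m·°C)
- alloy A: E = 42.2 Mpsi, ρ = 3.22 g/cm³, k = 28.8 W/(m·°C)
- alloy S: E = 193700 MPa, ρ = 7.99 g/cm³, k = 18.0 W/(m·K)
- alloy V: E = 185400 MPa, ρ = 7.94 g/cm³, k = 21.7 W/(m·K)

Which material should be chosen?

Screen on constraints: k ≥ 9.09 W/(m·K). Survivors: alloy B, alloy A, alloy S, alloy V.
In SI units:
  alloy B: E = 121.0 GPa, ρ = 8950 kg/m³
  alloy A: E = 291.0 GPa, ρ = 3220 kg/m³
  alloy S: E = 193.7 GPa, ρ = 7990 kg/m³
  alloy V: E = 185.4 GPa, ρ = 7940 kg/m³
  alloy A: M = 90.4 MN·m/kg
  alloy S: M = 24.2 MN·m/kg
  alloy V: M = 23.4 MN·m/kg
  alloy B: M = 13.5 MN·m/kg
Alloy A ranks first.

alloy A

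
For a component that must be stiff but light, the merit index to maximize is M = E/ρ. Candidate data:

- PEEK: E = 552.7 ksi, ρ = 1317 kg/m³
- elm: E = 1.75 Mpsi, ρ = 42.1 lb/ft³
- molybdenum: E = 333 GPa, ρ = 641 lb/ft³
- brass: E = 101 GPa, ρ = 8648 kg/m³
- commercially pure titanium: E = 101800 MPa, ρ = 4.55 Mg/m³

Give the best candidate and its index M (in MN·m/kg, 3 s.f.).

molybdenum, M = 32.4 MN·m/kg

In SI units:
  PEEK: E = 3.811 GPa, ρ = 1317 kg/m³
  elm: E = 12.07 GPa, ρ = 674.4 kg/m³
  molybdenum: E = 333.0 GPa, ρ = 10270 kg/m³
  brass: E = 101.0 GPa, ρ = 8648 kg/m³
  commercially pure titanium: E = 101.8 GPa, ρ = 4550 kg/m³
  molybdenum: M = 32.4 MN·m/kg
  commercially pure titanium: M = 22.4 MN·m/kg
  elm: M = 17.9 MN·m/kg
  brass: M = 11.7 MN·m/kg
  PEEK: M = 2.89 MN·m/kg
Molybdenum ranks first.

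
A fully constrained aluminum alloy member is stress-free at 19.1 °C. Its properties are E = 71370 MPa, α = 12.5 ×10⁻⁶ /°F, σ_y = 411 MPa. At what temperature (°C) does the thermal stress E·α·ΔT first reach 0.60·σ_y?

E = 71370 MPa = 71.37 GPa.
α = 12.5×10⁻⁶/°F × 9/5 = 22.5×10⁻⁶/K.
E·α·ΔT = 246.6 MPa ⇒ ΔT = 246.6 / (71.37×10³ × 22.5×10⁻⁶) = 153.6 K.
T = 19.1 + 153.6 = 172.7 °C.

173 °C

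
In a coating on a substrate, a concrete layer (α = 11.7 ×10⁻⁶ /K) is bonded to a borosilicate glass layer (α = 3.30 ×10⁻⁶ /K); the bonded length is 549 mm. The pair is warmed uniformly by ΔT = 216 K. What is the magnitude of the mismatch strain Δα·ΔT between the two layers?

Δα = |11.7 − 3.30|×10⁻⁶/K = 8.40×10⁻⁶/K.
Mismatch strain = Δα·ΔT = 8.40×10⁻⁶ × 216.0 = 1.81×10⁻³.

1.81×10⁻³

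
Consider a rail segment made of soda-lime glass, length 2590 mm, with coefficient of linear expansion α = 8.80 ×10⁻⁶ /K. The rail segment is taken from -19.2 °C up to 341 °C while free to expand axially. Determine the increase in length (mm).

8.21 mm

ΔT = 341 − (-19.2) = 360.2 K.
ΔL = α·L₀·ΔT = 8.80×10⁻⁶ × 2590 mm × 360.2 K = 8.21 mm.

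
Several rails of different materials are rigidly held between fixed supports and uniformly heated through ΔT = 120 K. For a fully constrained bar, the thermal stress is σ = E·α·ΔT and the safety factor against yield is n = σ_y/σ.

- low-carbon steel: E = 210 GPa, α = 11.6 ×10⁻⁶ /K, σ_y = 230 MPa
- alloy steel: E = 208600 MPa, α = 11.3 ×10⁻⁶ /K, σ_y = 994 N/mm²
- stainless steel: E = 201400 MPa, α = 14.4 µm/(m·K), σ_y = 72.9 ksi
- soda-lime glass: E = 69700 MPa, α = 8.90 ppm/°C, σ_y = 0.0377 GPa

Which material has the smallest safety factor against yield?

soda-lime glass

Converting E to GPa, α to ×10⁻⁶/K, σ_y to MPa, then σ and n for each:
  low-carbon steel: E = 210.0, α = 11.6, σ_y = 230.0 → σ = 292 MPa, n = 0.787
  alloy steel: E = 208.6, α = 11.3, σ_y = 994.0 → σ = 283 MPa, n = 3.51
  stainless steel: E = 201.4, α = 14.4, σ_y = 502.6 → σ = 348 MPa, n = 1.44
  soda-lime glass: E = 69.70, α = 8.90, σ_y = 37.70 → σ = 74.4 MPa, n = 0.506
Soda-lime glass has the lowest safety factor, n = 0.506.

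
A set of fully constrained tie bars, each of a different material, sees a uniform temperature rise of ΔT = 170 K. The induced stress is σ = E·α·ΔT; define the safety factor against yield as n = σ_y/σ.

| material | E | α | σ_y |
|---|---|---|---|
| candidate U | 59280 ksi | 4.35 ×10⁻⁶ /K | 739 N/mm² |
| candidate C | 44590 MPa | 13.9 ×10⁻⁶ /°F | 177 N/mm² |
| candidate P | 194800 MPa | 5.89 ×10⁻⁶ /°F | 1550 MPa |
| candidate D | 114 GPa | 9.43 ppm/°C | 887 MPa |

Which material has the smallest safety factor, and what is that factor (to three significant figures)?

candidate C, n = 0.933

Converting E to GPa, α to ×10⁻⁶/K, σ_y to MPa, then σ and n for each:
  candidate U: E = 408.7, α = 4.35, σ_y = 739.0 → σ = 302 MPa, n = 2.45
  candidate C: E = 44.59, α = 25.0, σ_y = 177.0 → σ = 190 MPa, n = 0.933
  candidate P: E = 194.8, α = 10.6, σ_y = 1550 → σ = 351 MPa, n = 4.41
  candidate D: E = 114.0, α = 9.43, σ_y = 887.0 → σ = 183 MPa, n = 4.85
Candidate C has the lowest safety factor, n = 0.933.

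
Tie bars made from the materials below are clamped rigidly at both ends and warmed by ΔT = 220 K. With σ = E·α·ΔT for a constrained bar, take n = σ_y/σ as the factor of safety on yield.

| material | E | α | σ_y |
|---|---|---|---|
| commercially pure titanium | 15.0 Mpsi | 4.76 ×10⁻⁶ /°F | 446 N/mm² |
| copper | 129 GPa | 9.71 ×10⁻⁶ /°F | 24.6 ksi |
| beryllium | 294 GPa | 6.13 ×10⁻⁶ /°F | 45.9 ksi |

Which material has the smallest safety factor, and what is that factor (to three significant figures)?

Converting E to GPa, α to ×10⁻⁶/K, σ_y to MPa, then σ and n for each:
  commercially pure titanium: E = 103.4, α = 8.57, σ_y = 446.0 → σ = 195 MPa, n = 2.29
  copper: E = 129.0, α = 17.5, σ_y = 169.6 → σ = 496 MPa, n = 0.342
  beryllium: E = 294.0, α = 11.0, σ_y = 316.5 → σ = 714 MPa, n = 0.443
Copper has the lowest safety factor, n = 0.342.

copper, n = 0.342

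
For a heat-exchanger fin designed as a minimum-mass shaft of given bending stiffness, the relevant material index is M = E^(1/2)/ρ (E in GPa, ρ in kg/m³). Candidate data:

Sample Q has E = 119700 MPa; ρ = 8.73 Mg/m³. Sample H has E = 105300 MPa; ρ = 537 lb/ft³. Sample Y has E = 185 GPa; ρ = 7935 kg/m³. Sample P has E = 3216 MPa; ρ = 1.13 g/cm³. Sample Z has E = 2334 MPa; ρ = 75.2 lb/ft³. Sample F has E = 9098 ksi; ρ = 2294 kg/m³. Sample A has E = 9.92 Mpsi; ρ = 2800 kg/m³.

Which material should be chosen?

In SI units:
  sample Q: E = 119.7 GPa, ρ = 8730 kg/m³
  sample H: E = 105.3 GPa, ρ = 8602 kg/m³
  sample Y: E = 185.0 GPa, ρ = 7935 kg/m³
  sample P: E = 3.216 GPa, ρ = 1130 kg/m³
  sample Z: E = 2.334 GPa, ρ = 1205 kg/m³
  sample F: E = 62.73 GPa, ρ = 2294 kg/m³
  sample A: E = 68.40 GPa, ρ = 2800 kg/m³
  sample F: M = 3.45×10⁻³
  sample A: M = 2.95×10⁻³
  sample Y: M = 1.71×10⁻³
  sample P: M = 1.59×10⁻³
  sample Z: M = 1.27×10⁻³
  sample Q: M = 1.25×10⁻³
  sample H: M = 1.19×10⁻³
Sample F ranks first.

sample F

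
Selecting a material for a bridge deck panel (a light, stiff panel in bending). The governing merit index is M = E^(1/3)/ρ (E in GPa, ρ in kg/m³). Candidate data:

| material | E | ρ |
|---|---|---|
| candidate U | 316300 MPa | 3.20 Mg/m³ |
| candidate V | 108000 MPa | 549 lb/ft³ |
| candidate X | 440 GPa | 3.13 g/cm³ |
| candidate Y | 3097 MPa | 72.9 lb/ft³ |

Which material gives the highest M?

Normalizing units and computing the index:
  candidate U: E = 316.3 GPa, ρ = 3200 kg/m³
  candidate V: E = 108.0 GPa, ρ = 8794 kg/m³
  candidate X: E = 440.0 GPa, ρ = 3130 kg/m³
  candidate Y: E = 3.097 GPa, ρ = 1168 kg/m³
  candidate X: M = 2.43×10⁻³
  candidate U: M = 2.13×10⁻³
  candidate Y: M = 1.25×10⁻³
  candidate V: M = 0.542×10⁻³
The maximum is for candidate X.

candidate X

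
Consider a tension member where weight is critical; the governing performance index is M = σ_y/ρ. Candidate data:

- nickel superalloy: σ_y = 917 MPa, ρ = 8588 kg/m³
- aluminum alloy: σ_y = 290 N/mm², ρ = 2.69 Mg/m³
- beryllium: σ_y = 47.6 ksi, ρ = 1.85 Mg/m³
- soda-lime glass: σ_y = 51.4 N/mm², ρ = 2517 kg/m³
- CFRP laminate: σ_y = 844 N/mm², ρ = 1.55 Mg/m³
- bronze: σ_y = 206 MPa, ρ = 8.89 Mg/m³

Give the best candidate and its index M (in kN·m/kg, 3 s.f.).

CFRP laminate, M = 545 kN·m/kg

Normalizing units and computing the index:
  nickel superalloy: σ_y = 917.0 MPa, ρ = 8588 kg/m³
  aluminum alloy: σ_y = 290.0 MPa, ρ = 2690 kg/m³
  beryllium: σ_y = 328.2 MPa, ρ = 1850 kg/m³
  soda-lime glass: σ_y = 51.40 MPa, ρ = 2517 kg/m³
  CFRP laminate: σ_y = 844.0 MPa, ρ = 1550 kg/m³
  bronze: σ_y = 206.0 MPa, ρ = 8890 kg/m³
  CFRP laminate: M = 545 kN·m/kg
  beryllium: M = 177 kN·m/kg
  aluminum alloy: M = 108 kN·m/kg
  nickel superalloy: M = 107 kN·m/kg
  bronze: M = 23.2 kN·m/kg
  soda-lime glass: M = 20.4 kN·m/kg
Highest index: CFRP laminate.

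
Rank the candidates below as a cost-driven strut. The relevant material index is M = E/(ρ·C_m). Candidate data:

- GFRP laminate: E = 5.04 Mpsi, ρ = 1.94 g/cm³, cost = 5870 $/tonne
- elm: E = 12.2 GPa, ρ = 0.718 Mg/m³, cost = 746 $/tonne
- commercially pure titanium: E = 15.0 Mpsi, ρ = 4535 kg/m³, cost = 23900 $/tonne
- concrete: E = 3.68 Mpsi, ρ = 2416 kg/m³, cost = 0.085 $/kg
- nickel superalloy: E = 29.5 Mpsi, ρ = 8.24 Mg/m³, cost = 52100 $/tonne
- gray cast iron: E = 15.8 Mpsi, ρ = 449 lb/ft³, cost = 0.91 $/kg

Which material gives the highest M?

concrete

Normalizing units and computing the index:
  GFRP laminate: E = 34.75 GPa, ρ = 1940 kg/m³, cost = 5.870 $/kg
  elm: E = 12.20 GPa, ρ = 718.0 kg/m³, cost = 0.7460 $/kg
  commercially pure titanium: E = 103.4 GPa, ρ = 4535 kg/m³, cost = 23.90 $/kg
  concrete: E = 25.37 GPa, ρ = 2416 kg/m³, cost = 0.08500 $/kg
  nickel superalloy: E = 203.4 GPa, ρ = 8240 kg/m³, cost = 52.10 $/kg
  gray cast iron: E = 108.9 GPa, ρ = 7192 kg/m³, cost = 0.9100 $/kg
  concrete: M = 124 MN·m per $
  elm: M = 22.8 MN·m per $
  gray cast iron: M = 16.6 MN·m per $
  GFRP laminate: M = 3.05 MN·m per $
  commercially pure titanium: M = 0.954 MN·m per $
  nickel superalloy: M = 0.474 MN·m per $
Highest index: concrete.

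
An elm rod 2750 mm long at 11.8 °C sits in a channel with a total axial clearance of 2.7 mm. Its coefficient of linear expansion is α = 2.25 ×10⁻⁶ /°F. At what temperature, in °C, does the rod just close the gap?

α = 2.25×10⁻⁶/°F × 9/5 = 4.05×10⁻⁶/K.
α·L₀·ΔT = 2.7 mm ⇒ ΔT = 2.7 / (4.05×10⁻⁶ × 2750.0) = 242.4 K.
T = 11.8 + 242.4 = 254.2 °C.

254 °C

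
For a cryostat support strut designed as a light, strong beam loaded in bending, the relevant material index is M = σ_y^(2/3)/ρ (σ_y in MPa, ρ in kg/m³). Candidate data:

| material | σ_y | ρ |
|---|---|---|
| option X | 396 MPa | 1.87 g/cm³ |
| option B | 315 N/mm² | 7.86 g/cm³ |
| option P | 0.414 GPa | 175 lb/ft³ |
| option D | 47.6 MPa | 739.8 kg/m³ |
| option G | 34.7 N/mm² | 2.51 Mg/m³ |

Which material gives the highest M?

In SI units:
  option X: σ_y = 396.0 MPa, ρ = 1870 kg/m³
  option B: σ_y = 315.0 MPa, ρ = 7860 kg/m³
  option P: σ_y = 414.0 MPa, ρ = 2803 kg/m³
  option D: σ_y = 47.60 MPa, ρ = 739.8 kg/m³
  option G: σ_y = 34.70 MPa, ρ = 2510 kg/m³
  option X: M = 28.8×10⁻³
  option P: M = 19.8×10⁻³
  option D: M = 17.8×10⁻³
  option B: M = 5.89×10⁻³
  option G: M = 4.24×10⁻³
Option X has the largest M.

option X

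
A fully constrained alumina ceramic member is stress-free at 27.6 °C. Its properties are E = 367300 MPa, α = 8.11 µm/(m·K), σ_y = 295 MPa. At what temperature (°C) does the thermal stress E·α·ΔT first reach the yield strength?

E = 367300 MPa = 367.3 GPa.
E·α·ΔT = 295.0 MPa ⇒ ΔT = 295.0 / (367.3×10³ × 8.11×10⁻⁶) = 99.03 K.
T = 27.6 + 99.03 = 126.6 °C.

127 °C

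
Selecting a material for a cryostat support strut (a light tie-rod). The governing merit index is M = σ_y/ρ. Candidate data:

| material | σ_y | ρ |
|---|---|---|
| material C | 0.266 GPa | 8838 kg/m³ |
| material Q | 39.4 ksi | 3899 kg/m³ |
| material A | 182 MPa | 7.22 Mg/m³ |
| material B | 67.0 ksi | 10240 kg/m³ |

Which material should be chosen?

material Q

After converting to SI:
  material C: σ_y = 266.0 MPa, ρ = 8838 kg/m³
  material Q: σ_y = 271.7 MPa, ρ = 3899 kg/m³
  material A: σ_y = 182.0 MPa, ρ = 7220 kg/m³
  material B: σ_y = 461.9 MPa, ρ = 10240 kg/m³
  material Q: M = 69.7 kN·m/kg
  material B: M = 45.1 kN·m/kg
  material C: M = 30.1 kN·m/kg
  material A: M = 25.2 kN·m/kg
Material Q has the largest M.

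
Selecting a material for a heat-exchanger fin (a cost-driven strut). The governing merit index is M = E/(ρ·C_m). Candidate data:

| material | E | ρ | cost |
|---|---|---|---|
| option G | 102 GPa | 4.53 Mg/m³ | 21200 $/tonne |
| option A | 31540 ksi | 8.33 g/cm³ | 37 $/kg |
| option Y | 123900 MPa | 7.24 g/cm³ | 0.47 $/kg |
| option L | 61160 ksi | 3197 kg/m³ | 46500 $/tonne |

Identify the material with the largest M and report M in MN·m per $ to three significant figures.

Putting every candidate on a common basis:
  option G: E = 102.0 GPa, ρ = 4530 kg/m³, cost = 21.20 $/kg
  option A: E = 217.5 GPa, ρ = 8330 kg/m³, cost = 37.00 $/kg
  option Y: E = 123.9 GPa, ρ = 7240 kg/m³, cost = 0.4700 $/kg
  option L: E = 421.7 GPa, ρ = 3197 kg/m³, cost = 46.50 $/kg
  option Y: M = 36.4 MN·m per $
  option L: M = 2.84 MN·m per $
  option G: M = 1.06 MN·m per $
  option A: M = 0.706 MN·m per $
The maximum is for option Y.

option Y, M = 36.4 MN·m per $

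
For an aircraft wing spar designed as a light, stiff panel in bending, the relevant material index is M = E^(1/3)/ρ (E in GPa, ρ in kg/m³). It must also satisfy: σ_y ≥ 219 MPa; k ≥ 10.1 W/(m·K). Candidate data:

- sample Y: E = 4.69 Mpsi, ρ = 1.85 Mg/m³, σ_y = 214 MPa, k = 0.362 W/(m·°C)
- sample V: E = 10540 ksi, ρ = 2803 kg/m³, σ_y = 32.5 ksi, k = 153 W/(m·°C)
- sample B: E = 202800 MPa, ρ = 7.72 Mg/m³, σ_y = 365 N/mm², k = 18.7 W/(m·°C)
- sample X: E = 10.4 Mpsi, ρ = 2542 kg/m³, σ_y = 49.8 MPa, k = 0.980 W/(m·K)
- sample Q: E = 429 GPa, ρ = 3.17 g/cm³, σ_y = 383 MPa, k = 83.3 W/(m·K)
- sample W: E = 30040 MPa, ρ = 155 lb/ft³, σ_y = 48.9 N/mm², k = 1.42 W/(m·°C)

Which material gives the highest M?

sample Q

Screen on constraints: σ_y ≥ 219 MPa; k ≥ 10.1 W/(m·K). Survivors: sample V, sample B, sample Q.
In SI units:
  sample V: E = 72.67 GPa, ρ = 2803 kg/m³
  sample B: E = 202.8 GPa, ρ = 7720 kg/m³
  sample Q: E = 429.0 GPa, ρ = 3170 kg/m³
  sample Q: M = 2.38×10⁻³
  sample V: M = 1.49×10⁻³
  sample B: M = 0.761×10⁻³
The maximum is for sample Q.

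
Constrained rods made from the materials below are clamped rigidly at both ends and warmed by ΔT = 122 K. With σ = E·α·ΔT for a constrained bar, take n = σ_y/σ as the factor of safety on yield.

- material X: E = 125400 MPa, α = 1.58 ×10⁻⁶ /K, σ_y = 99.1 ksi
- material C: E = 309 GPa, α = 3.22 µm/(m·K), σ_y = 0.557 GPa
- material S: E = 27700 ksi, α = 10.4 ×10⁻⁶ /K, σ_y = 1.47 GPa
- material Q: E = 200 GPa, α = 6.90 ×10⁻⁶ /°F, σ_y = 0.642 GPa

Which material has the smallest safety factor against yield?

material Q

With everything in SI (GPa, ×10⁻⁶/K, MPa):
  material X: E = 125.4, α = 1.58, σ_y = 683.3 → σ = 24.2 MPa, n = 28.3
  material C: E = 309.0, α = 3.22, σ_y = 557.0 → σ = 121 MPa, n = 4.59
  material S: E = 191.0, α = 10.4, σ_y = 1470 → σ = 242 MPa, n = 6.07
  material Q: E = 200.0, α = 12.4, σ_y = 642.0 → σ = 303 MPa, n = 2.12
Material Q has the lowest safety factor, n = 2.12.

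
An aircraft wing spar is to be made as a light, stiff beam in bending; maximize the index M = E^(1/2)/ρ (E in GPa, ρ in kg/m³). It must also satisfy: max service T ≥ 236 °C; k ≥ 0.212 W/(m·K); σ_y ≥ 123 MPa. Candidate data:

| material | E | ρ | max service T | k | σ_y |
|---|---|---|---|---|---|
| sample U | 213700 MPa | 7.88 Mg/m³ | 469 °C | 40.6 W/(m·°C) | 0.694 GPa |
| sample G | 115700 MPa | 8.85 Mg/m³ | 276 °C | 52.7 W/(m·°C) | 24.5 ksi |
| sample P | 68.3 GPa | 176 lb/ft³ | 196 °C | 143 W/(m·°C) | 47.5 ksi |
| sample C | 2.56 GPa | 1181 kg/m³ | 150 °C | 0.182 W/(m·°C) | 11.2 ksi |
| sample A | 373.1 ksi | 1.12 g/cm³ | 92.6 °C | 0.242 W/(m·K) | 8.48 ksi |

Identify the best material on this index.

sample U

Screen on constraints: max service T ≥ 236 °C; k ≥ 0.212 W/(m·K); σ_y ≥ 123 MPa. Survivors: sample U, sample G.
In SI units:
  sample U: E = 213.7 GPa, ρ = 7880 kg/m³
  sample G: E = 115.7 GPa, ρ = 8850 kg/m³
  sample U: M = 1.86×10⁻³
  sample G: M = 1.22×10⁻³
Sample U has the largest M.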